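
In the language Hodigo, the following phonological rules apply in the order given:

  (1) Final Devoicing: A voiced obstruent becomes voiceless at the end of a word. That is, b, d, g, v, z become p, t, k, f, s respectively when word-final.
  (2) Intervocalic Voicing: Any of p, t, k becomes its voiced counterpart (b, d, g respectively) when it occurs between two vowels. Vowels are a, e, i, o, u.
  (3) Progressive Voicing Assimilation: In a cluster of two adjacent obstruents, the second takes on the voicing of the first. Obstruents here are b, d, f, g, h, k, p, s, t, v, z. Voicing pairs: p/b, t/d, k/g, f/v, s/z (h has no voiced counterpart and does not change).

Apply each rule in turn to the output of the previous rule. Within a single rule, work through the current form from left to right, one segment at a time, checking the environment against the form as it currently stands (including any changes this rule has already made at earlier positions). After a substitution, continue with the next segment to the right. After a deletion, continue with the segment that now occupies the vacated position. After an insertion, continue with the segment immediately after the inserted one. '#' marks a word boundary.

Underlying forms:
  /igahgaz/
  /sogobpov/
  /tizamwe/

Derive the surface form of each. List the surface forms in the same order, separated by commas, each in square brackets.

/igahgaz/:
  (1) Final Devoicing: [igahgaz] → [igahgas]
  (2) Intervocalic Voicing: no change — [igahgas]
  (3) Progressive Voicing Assimilation: [igahgas] → [igahkas]
/sogobpov/:
  (1) Final Devoicing: [sogobpov] → [sogobpof]
  (2) Intervocalic Voicing: no change — [sogobpof]
  (3) Progressive Voicing Assimilation: [sogobpof] → [sogobbof]
/tizamwe/:
  (1) Final Devoicing: no change — [tizamwe]
  (2) Intervocalic Voicing: no change — [tizamwe]
  (3) Progressive Voicing Assimilation: no change — [tizamwe]

[igahkas], [sogobbof], [tizamwe]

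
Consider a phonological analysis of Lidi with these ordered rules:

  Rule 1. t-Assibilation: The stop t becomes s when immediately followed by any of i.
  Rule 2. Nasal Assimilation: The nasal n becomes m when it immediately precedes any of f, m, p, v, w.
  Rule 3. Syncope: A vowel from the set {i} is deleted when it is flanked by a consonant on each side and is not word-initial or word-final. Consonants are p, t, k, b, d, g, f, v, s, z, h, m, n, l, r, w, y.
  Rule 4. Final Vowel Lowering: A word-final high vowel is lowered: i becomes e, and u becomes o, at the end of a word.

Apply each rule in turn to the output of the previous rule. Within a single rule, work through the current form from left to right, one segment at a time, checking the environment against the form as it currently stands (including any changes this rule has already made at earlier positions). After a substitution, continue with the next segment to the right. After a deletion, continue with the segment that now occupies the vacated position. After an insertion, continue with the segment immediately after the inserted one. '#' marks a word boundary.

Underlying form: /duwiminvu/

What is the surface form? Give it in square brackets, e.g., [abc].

[duwmmvo]

Rule 1 t-Assibilation: no change — [duwiminvu]
Rule 2 Nasal Assimilation: [duwiminvu] → [duwimimvu]
Rule 3 Syncope: [duwimimvu] → [duwmmvu]
Rule 4 Final Vowel Lowering: [duwmmvu] → [duwmmvo]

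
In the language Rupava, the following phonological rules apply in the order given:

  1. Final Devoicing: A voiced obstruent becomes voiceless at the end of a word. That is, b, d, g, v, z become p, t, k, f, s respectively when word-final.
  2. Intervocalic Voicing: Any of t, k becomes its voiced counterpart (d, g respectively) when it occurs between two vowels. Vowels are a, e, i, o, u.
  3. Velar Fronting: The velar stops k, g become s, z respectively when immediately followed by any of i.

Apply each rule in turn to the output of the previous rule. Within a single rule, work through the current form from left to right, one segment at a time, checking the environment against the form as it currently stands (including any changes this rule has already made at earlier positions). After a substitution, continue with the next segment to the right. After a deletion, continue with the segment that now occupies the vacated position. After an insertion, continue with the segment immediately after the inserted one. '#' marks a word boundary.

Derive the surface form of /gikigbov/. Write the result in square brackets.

[zizigbof]

1 Final Devoicing: [gikigbov] → [gikigbof]
2 Intervocalic Voicing: [gikigbof] → [gigigbof]
3 Velar Fronting: [gigigbof] → [zizigbof]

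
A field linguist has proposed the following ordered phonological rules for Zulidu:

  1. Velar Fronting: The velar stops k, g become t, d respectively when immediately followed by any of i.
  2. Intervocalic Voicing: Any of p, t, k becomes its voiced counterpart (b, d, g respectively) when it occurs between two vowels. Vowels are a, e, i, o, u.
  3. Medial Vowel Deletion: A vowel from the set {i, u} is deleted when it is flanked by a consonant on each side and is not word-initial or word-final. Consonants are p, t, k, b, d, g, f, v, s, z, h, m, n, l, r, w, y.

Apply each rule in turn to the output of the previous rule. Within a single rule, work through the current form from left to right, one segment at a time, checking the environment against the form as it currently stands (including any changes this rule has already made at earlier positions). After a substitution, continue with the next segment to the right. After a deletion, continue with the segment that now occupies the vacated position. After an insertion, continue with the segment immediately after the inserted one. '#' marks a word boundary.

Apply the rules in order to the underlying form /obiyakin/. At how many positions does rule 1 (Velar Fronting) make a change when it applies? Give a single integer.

1 Velar Fronting: [obiyakin] → [obiyatin]
2 Intervocalic Voicing: [obiyatin] → [obiyadin]
3 Medial Vowel Deletion: [obiyadin] → [obyadn]
Rule 1 changed 1 position(s).

1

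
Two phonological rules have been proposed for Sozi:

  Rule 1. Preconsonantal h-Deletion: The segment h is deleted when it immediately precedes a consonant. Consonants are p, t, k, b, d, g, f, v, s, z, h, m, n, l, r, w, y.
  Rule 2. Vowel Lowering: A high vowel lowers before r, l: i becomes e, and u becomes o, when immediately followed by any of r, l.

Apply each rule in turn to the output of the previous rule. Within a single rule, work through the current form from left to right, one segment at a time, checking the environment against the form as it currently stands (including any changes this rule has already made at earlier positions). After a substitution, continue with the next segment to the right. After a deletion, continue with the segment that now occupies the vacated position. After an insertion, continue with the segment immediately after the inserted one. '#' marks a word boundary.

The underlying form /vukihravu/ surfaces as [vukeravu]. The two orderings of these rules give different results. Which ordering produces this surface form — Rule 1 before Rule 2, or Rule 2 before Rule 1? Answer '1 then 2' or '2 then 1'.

1 then 2

Order 1 then 2:
  1 Preconsonantal h-Deletion: [vukihravu] → [vukiravu]
  2 Vowel Lowering: [vukiravu] → [vukeravu]
  result: [vukeravu]
Order 2 then 1:
  2 Vowel Lowering: no change — [vukihravu]
  1 Preconsonantal h-Deletion: [vukihravu] → [vukiravu]
  result: [vukiravu]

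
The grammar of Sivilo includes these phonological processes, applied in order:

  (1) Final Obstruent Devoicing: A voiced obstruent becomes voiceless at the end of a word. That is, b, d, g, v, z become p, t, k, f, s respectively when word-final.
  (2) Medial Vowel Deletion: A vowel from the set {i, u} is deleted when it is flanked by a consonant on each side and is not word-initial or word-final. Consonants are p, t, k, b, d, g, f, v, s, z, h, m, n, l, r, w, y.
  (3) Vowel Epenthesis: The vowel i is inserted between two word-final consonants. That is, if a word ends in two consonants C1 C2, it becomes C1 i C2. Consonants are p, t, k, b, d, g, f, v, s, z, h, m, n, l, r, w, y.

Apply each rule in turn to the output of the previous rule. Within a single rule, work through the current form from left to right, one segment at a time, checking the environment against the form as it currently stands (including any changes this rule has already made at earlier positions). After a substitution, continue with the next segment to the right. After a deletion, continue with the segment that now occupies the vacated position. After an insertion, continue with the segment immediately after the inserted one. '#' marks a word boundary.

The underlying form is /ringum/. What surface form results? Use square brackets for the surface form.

[rngim]

(1) Final Obstruent Devoicing: no change — [ringum]
(2) Medial Vowel Deletion: [ringum] → [rngm]
(3) Vowel Epenthesis: [rngm] → [rngim]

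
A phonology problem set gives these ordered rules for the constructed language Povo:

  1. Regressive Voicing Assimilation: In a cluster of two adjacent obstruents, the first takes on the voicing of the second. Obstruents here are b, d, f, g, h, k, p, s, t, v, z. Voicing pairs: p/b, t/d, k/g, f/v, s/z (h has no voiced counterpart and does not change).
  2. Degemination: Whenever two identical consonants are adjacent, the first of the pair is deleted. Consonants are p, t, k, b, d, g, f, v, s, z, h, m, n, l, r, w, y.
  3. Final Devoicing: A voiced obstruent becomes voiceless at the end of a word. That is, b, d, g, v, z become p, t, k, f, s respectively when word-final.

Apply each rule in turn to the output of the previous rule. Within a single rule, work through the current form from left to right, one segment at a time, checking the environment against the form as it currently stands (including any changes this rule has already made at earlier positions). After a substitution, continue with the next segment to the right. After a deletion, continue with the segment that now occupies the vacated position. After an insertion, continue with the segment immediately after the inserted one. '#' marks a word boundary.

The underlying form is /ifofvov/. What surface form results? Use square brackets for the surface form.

1 Regressive Voicing Assimilation: [ifofvov] → [ifovvov]
2 Degemination: [ifovvov] → [ifovov]
3 Final Devoicing: [ifovov] → [ifovof]

[ifovof]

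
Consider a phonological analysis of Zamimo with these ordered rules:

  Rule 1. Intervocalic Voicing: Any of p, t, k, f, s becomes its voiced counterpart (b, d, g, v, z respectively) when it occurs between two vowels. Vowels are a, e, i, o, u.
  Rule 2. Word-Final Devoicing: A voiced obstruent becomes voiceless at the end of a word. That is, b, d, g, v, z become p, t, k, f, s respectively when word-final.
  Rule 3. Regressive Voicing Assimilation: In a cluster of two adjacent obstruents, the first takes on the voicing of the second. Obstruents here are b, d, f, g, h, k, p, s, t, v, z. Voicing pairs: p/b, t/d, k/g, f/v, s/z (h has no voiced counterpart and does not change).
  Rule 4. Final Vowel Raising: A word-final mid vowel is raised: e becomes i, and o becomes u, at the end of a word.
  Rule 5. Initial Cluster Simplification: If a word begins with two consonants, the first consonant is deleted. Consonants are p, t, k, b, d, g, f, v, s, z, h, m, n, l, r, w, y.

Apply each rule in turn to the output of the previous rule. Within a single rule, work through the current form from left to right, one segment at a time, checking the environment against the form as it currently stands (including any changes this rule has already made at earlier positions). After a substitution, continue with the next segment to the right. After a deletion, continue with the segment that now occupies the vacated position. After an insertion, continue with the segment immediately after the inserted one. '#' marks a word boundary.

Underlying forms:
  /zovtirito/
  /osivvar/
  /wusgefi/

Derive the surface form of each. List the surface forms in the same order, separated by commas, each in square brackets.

[zoftiridu], [ozivvar], [wuzgevi]

/zovtirito/:
  Rule 1 Intervocalic Voicing: [zovtirito] → [zovtirido]
  Rule 2 Word-Final Devoicing: no change — [zovtirido]
  Rule 3 Regressive Voicing Assimilation: [zovtirido] → [zoftirido]
  Rule 4 Final Vowel Raising: [zoftirido] → [zoftiridu]
  Rule 5 Initial Cluster Simplification: no change — [zoftiridu]
/osivvar/:
  Rule 1 Intervocalic Voicing: [osivvar] → [ozivvar]
  Rule 2 Word-Final Devoicing: no change — [ozivvar]
  Rule 3 Regressive Voicing Assimilation: no change — [ozivvar]
  Rule 4 Final Vowel Raising: no change — [ozivvar]
  Rule 5 Initial Cluster Simplification: no change — [ozivvar]
/wusgefi/:
  Rule 1 Intervocalic Voicing: [wusgefi] → [wusgevi]
  Rule 2 Word-Final Devoicing: no change — [wusgevi]
  Rule 3 Regressive Voicing Assimilation: [wusgevi] → [wuzgevi]
  Rule 4 Final Vowel Raising: no change — [wuzgevi]
  Rule 5 Initial Cluster Simplification: no change — [wuzgevi]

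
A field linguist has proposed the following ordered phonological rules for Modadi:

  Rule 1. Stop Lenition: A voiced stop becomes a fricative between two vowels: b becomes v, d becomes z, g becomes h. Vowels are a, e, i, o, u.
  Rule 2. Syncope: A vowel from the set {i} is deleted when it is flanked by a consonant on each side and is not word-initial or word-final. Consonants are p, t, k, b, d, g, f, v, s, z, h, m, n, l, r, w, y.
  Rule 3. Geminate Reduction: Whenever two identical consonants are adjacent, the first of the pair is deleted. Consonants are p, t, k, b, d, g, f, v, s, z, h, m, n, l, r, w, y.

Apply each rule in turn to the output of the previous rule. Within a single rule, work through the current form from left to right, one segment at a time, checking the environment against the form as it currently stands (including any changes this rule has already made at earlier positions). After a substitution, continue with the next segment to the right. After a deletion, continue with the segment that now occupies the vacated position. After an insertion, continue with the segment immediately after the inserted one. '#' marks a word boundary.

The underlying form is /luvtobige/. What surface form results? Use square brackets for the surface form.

[luvtovhe]

Rule 1 Stop Lenition: [luvtobige] → [luvtovihe]
Rule 2 Syncope: [luvtovihe] → [luvtovhe]
Rule 3 Geminate Reduction: no change — [luvtovhe]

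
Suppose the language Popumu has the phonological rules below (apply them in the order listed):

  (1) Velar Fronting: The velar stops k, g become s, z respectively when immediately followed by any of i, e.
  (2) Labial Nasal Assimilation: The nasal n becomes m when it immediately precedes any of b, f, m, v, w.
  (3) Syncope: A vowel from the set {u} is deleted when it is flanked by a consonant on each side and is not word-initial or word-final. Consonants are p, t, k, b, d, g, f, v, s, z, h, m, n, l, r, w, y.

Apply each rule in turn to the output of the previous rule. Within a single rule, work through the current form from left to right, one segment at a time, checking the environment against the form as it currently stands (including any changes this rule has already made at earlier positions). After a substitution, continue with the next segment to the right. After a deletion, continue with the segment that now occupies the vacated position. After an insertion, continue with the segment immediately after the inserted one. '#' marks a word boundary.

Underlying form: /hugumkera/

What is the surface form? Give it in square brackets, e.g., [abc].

[hgmsera]

(1) Velar Fronting: [hugumkera] → [hugumsera]
(2) Labial Nasal Assimilation: no change — [hugumsera]
(3) Syncope: [hugumsera] → [hgmsera]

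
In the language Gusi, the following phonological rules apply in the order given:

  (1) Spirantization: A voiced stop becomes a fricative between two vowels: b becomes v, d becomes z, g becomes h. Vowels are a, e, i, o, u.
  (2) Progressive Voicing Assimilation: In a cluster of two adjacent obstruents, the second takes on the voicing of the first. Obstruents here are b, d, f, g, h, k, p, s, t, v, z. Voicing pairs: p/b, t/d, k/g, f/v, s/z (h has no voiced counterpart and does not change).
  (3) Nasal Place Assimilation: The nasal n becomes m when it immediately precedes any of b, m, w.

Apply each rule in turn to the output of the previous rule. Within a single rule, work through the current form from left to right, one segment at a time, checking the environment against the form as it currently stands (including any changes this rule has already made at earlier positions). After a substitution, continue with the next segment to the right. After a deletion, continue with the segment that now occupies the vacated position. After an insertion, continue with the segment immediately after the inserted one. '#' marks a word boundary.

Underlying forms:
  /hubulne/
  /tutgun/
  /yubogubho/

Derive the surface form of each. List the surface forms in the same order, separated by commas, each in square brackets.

[huvulne], [tutkun], [yuvohubho]

/hubulne/:
  (1) Spirantization: [hubulne] → [huvulne]
  (2) Progressive Voicing Assimilation: no change — [huvulne]
  (3) Nasal Place Assimilation: no change — [huvulne]
/tutgun/:
  (1) Spirantization: no change — [tutgun]
  (2) Progressive Voicing Assimilation: [tutgun] → [tutkun]
  (3) Nasal Place Assimilation: no change — [tutkun]
/yubogubho/:
  (1) Spirantization: [yubogubho] → [yuvohubho]
  (2) Progressive Voicing Assimilation: no change — [yuvohubho]
  (3) Nasal Place Assimilation: no change — [yuvohubho]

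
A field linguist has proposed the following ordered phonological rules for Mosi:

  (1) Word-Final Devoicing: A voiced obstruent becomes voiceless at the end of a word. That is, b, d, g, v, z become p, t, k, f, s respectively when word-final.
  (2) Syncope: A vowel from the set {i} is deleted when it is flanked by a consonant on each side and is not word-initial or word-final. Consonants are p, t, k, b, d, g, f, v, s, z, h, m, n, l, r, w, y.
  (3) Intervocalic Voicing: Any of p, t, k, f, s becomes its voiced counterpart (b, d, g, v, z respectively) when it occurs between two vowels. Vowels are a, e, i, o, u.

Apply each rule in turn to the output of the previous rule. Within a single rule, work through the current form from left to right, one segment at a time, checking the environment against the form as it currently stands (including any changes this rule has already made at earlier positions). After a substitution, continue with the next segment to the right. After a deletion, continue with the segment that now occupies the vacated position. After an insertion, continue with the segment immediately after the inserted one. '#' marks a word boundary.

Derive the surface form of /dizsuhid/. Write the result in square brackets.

(1) Word-Final Devoicing: [dizsuhid] → [dizsuhit]
(2) Syncope: [dizsuhit] → [dzsuht]
(3) Intervocalic Voicing: no change — [dzsuht]

[dzsuht]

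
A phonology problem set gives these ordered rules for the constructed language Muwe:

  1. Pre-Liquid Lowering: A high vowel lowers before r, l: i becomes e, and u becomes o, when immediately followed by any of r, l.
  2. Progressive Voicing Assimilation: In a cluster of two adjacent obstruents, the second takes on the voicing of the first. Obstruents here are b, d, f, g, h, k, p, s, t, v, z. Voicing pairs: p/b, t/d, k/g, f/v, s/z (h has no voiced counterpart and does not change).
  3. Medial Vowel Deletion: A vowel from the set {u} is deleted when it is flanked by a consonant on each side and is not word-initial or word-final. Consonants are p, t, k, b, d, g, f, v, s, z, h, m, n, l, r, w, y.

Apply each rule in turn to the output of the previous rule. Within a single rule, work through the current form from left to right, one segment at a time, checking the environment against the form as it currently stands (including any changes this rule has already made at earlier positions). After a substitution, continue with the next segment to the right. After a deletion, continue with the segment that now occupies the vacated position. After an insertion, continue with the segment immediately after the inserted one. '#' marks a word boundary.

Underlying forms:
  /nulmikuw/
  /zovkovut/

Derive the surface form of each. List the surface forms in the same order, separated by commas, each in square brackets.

/nulmikuw/:
  1 Pre-Liquid Lowering: [nulmikuw] → [nolmikuw]
  2 Progressive Voicing Assimilation: no change — [nolmikuw]
  3 Medial Vowel Deletion: [nolmikuw] → [nolmikw]
/zovkovut/:
  1 Pre-Liquid Lowering: no change — [zovkovut]
  2 Progressive Voicing Assimilation: [zovkovut] → [zovgovut]
  3 Medial Vowel Deletion: [zovgovut] → [zovgovt]

[nolmikw], [zovgovt]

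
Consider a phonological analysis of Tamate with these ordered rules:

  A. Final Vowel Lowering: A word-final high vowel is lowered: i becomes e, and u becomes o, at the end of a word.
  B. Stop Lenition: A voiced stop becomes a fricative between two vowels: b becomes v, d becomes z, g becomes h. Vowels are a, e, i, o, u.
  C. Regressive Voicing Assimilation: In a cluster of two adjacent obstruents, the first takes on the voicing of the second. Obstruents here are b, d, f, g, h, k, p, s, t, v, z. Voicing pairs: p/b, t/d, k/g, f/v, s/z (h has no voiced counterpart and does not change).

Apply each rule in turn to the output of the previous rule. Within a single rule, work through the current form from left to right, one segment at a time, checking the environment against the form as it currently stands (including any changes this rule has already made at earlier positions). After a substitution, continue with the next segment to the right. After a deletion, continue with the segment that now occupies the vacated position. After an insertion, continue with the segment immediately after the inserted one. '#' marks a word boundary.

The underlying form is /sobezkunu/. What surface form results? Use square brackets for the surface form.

A Final Vowel Lowering: [sobezkunu] → [sobezkuno]
B Stop Lenition: [sobezkuno] → [sovezkuno]
C Regressive Voicing Assimilation: [sovezkuno] → [soveskuno]

[soveskuno]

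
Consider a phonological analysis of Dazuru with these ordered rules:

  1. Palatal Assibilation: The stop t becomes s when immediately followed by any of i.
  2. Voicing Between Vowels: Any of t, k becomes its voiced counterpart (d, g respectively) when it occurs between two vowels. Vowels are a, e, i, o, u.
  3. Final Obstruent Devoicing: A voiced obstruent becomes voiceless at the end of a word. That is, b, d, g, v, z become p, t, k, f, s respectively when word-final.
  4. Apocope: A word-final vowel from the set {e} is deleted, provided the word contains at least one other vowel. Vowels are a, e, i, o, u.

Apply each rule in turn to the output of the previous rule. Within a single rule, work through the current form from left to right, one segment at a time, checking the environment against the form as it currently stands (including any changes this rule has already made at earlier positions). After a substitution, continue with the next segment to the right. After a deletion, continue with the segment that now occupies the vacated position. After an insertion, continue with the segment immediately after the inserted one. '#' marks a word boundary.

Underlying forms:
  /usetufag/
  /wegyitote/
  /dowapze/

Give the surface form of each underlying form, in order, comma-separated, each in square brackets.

[usedufak], [wegyidod], [dowapz]

/usetufag/:
  1 Palatal Assibilation: no change — [usetufag]
  2 Voicing Between Vowels: [usetufag] → [usedufag]
  3 Final Obstruent Devoicing: [usedufag] → [usedufak]
  4 Apocope: no change — [usedufak]
/wegyitote/:
  1 Palatal Assibilation: no change — [wegyitote]
  2 Voicing Between Vowels: [wegyitote] → [wegyidode]
  3 Final Obstruent Devoicing: no change — [wegyidode]
  4 Apocope: [wegyidode] → [wegyidod]
/dowapze/:
  1 Palatal Assibilation: no change — [dowapze]
  2 Voicing Between Vowels: no change — [dowapze]
  3 Final Obstruent Devoicing: no change — [dowapze]
  4 Apocope: [dowapze] → [dowapz]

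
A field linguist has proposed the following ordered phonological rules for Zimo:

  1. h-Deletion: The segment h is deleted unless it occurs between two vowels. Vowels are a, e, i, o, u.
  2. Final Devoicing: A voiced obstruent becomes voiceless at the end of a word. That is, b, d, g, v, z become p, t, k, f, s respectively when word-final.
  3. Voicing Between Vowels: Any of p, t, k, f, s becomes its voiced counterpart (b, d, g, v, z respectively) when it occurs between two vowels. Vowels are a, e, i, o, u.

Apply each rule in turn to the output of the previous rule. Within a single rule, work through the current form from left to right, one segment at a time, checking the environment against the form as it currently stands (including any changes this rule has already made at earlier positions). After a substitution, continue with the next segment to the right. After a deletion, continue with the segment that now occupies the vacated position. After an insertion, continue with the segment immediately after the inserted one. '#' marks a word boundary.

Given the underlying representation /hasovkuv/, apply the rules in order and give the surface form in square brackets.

[azovkuf]

1 h-Deletion: [hasovkuv] → [asovkuv]
2 Final Devoicing: [asovkuv] → [asovkuf]
3 Voicing Between Vowels: [asovkuf] → [azovkuf]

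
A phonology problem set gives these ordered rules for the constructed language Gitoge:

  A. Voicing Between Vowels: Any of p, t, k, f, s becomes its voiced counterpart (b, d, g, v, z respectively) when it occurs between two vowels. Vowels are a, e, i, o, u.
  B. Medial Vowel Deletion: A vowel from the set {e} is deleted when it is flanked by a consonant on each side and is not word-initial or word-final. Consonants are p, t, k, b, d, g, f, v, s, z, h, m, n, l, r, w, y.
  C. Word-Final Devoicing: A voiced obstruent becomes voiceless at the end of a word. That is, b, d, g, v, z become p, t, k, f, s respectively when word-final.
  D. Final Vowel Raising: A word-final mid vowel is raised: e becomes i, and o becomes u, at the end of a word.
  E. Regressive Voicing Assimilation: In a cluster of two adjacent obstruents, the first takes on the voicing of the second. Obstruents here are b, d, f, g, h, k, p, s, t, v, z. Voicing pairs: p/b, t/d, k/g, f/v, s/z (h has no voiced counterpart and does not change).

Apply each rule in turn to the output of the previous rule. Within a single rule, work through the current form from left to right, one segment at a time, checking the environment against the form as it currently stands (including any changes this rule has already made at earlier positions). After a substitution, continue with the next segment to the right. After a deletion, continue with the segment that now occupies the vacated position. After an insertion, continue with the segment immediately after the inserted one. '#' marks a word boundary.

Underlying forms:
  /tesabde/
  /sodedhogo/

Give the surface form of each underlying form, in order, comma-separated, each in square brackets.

[dzabdi], [sodthogu]

/tesabde/:
  A Voicing Between Vowels: [tesabde] → [tezabde]
  B Medial Vowel Deletion: [tezabde] → [tzabde]
  C Word-Final Devoicing: no change — [tzabde]
  D Final Vowel Raising: [tzabde] → [tzabdi]
  E Regressive Voicing Assimilation: [tzabdi] → [dzabdi]
/sodedhogo/:
  A Voicing Between Vowels: no change — [sodedhogo]
  B Medial Vowel Deletion: [sodedhogo] → [soddhogo]
  C Word-Final Devoicing: no change — [soddhogo]
  D Final Vowel Raising: [soddhogo] → [soddhogu]
  E Regressive Voicing Assimilation: [soddhogu] → [sodthogu]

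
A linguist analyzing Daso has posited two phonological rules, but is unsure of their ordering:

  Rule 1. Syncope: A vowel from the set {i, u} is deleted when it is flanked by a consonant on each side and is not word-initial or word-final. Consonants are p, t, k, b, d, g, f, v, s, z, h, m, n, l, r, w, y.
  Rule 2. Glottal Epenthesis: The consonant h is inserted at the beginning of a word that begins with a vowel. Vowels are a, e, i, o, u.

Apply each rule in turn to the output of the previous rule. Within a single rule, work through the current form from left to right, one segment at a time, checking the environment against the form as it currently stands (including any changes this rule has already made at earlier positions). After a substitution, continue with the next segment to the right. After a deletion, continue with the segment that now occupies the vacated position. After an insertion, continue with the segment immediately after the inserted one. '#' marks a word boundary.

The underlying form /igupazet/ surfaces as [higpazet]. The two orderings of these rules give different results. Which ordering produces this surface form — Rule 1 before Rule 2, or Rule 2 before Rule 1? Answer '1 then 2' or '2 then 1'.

Order 1 then 2:
  1 Syncope: [igupazet] → [igpazet]
  2 Glottal Epenthesis: [igpazet] → [higpazet]
  result: [higpazet]
Order 2 then 1:
  2 Glottal Epenthesis: [igupazet] → [higupazet]
  1 Syncope: [higupazet] → [hgpazet]
  result: [hgpazet]

1 then 2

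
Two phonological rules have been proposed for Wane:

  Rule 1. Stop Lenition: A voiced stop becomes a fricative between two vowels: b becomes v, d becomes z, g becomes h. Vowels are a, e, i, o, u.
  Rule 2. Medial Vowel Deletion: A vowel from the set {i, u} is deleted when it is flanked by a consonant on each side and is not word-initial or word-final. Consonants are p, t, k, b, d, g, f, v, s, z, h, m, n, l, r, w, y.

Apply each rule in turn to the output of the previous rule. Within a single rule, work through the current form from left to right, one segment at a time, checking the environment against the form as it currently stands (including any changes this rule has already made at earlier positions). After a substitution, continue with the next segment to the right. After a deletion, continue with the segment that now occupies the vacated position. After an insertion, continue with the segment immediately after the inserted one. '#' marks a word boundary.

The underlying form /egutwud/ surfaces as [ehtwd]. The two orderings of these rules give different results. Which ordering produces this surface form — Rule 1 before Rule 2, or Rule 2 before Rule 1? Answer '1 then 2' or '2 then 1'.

Order 1 then 2:
  1 Stop Lenition: [egutwud] → [ehutwud]
  2 Medial Vowel Deletion: [ehutwud] → [ehtwd]
  result: [ehtwd]
Order 2 then 1:
  2 Medial Vowel Deletion: [egutwud] → [egtwd]
  1 Stop Lenition: no change — [egtwd]
  result: [egtwd]

1 then 2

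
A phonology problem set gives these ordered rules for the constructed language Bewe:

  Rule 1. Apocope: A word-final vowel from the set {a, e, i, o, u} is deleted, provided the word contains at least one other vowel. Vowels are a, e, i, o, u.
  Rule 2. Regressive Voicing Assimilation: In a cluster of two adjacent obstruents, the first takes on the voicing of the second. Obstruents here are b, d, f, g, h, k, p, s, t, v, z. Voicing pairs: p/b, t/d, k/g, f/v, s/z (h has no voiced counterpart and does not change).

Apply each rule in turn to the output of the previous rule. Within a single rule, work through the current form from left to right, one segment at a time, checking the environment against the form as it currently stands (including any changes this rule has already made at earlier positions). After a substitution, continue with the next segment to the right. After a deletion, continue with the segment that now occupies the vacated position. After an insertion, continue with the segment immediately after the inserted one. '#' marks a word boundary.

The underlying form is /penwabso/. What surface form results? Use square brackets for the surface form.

[penwaps]

Rule 1 Apocope: [penwabso] → [penwabs]
Rule 2 Regressive Voicing Assimilation: [penwabs] → [penwaps]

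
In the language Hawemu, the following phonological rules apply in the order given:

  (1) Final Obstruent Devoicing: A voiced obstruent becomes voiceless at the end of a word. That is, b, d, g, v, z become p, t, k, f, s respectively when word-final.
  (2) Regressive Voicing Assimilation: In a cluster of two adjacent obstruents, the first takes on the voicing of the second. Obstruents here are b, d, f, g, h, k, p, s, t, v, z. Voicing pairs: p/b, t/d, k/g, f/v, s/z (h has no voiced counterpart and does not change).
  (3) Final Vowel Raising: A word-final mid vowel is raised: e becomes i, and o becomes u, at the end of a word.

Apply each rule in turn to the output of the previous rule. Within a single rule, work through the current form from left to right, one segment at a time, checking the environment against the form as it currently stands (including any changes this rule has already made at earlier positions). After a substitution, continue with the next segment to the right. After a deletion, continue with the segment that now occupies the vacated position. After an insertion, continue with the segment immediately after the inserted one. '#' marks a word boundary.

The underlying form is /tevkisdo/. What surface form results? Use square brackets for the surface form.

[tefkizdu]

(1) Final Obstruent Devoicing: no change — [tevkisdo]
(2) Regressive Voicing Assimilation: [tevkisdo] → [tefkizdo]
(3) Final Vowel Raising: [tefkizdo] → [tefkizdu]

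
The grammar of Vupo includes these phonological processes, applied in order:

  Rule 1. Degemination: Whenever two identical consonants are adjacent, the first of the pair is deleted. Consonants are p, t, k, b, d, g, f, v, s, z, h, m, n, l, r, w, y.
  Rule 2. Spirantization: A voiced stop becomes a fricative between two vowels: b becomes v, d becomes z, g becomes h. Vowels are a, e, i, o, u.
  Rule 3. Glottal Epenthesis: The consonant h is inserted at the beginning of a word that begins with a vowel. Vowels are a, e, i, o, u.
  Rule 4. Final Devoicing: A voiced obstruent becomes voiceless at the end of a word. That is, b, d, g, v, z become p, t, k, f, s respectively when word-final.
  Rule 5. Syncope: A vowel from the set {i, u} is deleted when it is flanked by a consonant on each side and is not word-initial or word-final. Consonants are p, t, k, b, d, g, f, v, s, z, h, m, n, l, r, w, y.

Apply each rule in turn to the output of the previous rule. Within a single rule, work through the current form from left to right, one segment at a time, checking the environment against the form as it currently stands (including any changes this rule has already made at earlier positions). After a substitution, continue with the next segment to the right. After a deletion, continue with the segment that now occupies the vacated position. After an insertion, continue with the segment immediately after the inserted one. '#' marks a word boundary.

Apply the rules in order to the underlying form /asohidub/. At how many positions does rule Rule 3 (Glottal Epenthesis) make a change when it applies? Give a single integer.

1

Rule 1 Degemination: no change — [asohidub]
Rule 2 Spirantization: [asohidub] → [asohizub]
Rule 3 Glottal Epenthesis: [asohizub] → [hasohizub]
Rule 4 Final Devoicing: [hasohizub] → [hasohizup]
Rule 5 Syncope: [hasohizup] → [hasohzp]
Rule Rule 3 changed 1 position(s).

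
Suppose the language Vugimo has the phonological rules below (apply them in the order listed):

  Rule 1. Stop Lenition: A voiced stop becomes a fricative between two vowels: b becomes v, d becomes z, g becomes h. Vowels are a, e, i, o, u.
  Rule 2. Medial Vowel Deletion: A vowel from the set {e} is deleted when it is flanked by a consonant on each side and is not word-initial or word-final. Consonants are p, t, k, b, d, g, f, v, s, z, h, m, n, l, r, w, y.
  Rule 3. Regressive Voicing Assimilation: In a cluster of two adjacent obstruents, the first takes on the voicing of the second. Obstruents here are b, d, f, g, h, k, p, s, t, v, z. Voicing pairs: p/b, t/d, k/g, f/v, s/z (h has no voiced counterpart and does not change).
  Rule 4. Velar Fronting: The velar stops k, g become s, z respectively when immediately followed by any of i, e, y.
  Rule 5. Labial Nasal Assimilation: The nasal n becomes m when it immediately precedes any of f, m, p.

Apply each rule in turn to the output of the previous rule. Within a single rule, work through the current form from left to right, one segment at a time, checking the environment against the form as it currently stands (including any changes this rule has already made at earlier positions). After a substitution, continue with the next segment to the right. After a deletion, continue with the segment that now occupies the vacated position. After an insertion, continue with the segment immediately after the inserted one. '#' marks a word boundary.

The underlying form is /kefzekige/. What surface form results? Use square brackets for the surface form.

Rule 1 Stop Lenition: [kefzekige] → [kefzekihe]
Rule 2 Medial Vowel Deletion: [kefzekihe] → [kfzkihe]
Rule 3 Regressive Voicing Assimilation: [kfzkihe] → [kvskihe]
Rule 4 Velar Fronting: [kvskihe] → [kvssihe]
Rule 5 Labial Nasal Assimilation: no change — [kvssihe]

[kvssihe]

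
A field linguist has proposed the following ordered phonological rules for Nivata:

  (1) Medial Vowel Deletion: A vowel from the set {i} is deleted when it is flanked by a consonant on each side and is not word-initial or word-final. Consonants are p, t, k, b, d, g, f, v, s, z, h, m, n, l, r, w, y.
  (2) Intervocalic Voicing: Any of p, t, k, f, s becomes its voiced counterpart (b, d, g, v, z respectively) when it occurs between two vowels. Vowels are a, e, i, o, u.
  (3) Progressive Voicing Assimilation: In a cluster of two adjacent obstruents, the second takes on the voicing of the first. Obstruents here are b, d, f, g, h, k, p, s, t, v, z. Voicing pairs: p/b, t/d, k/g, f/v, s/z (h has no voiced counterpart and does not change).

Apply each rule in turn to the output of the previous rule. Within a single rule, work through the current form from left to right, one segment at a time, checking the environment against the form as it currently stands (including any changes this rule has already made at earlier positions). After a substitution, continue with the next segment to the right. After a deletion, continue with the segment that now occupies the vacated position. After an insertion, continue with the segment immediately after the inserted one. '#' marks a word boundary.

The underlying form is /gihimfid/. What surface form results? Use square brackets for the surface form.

(1) Medial Vowel Deletion: [gihimfid] → [ghmfd]
(2) Intervocalic Voicing: no change — [ghmfd]
(3) Progressive Voicing Assimilation: [ghmfd] → [ghmft]

[ghmft]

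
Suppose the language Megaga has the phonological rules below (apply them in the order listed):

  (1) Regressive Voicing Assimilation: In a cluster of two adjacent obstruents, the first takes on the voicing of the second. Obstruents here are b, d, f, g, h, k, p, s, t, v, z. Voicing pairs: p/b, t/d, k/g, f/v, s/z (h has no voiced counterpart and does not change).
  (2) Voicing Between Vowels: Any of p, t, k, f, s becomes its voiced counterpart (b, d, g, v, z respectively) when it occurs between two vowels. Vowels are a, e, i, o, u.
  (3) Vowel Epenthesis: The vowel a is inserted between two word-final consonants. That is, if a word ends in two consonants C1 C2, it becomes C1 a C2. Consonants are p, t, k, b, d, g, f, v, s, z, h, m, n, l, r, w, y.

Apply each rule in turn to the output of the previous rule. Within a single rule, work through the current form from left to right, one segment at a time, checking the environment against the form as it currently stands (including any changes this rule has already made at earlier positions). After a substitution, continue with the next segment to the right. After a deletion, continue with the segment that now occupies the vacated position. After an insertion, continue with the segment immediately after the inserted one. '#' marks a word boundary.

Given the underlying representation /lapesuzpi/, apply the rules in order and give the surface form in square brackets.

[labezuspi]

(1) Regressive Voicing Assimilation: [lapesuzpi] → [lapesuspi]
(2) Voicing Between Vowels: [lapesuspi] → [labezuspi]
(3) Vowel Epenthesis: no change — [labezuspi]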